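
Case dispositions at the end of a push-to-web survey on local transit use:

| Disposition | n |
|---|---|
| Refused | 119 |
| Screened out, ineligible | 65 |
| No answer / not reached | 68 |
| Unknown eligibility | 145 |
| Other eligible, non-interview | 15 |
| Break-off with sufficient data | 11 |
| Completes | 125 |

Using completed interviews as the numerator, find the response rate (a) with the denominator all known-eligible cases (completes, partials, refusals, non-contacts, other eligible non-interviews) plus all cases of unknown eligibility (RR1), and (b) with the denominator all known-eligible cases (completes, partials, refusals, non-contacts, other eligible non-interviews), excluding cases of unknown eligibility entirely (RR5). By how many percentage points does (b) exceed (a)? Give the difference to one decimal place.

11.1

Numerator → 125
Denom → 125 + 11 + 119 + 68 + 15 + 145 = 483
RR1 = 125 / 483 = 0.2588
Denom → 125 + 11 + 119 + 68 + 15 = 338
RR5 = 125 / 338 = 0.3698
Difference = 36.98 − 25.88 = 11.10 percentage points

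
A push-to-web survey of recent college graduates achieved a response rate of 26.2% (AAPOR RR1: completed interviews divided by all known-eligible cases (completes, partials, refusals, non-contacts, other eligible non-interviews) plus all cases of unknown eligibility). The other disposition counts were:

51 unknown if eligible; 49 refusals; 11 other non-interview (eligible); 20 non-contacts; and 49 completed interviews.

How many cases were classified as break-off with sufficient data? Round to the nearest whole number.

7

RR1 = 49 / D = 0.262
D = 49 / 0.262 = 187.0
Other denominator terms total 180
break-off with sufficient data = 187.0 − 180 ≈ 7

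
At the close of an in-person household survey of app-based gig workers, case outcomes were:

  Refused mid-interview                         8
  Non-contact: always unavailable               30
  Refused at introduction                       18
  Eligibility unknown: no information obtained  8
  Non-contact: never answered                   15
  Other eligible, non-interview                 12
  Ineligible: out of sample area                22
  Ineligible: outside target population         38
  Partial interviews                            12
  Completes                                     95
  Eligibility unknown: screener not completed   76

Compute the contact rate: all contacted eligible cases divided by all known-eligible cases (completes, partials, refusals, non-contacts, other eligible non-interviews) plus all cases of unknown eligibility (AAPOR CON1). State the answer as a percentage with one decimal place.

52.9%

Refused = 18 + 8 = 26
Non-contacts = 15 + 30 = 45
Unknown if eligible = 76 + 8 = 84
Ineligible = 38 + 22 = 60
Num: 95 + 12 + 26 + 12 = 145
Denom: 95 + 12 + 26 + 45 + 12 + 84 = 274
CON1 = 145 / 274 = 0.5292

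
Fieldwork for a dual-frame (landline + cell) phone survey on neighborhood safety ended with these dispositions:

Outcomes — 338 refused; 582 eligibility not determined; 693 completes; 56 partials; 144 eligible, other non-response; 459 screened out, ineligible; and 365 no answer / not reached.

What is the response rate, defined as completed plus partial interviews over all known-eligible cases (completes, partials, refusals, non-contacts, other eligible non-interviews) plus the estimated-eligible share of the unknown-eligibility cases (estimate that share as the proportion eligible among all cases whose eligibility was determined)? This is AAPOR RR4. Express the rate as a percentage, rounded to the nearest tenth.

36.6%

Num → 693 + 56 = 749
Known eligible → 693 + 56 + 338 + 365 + 144 = 1596
e = 1596 / (1596 + 459) = 1596 / 2055 = 0.7766
Eligible share of unknowns → 0.7766 × 582 = 451.98
Denom → 1596 + 451.98 = 2047.98
RR4 = 749 / 2047.98 = 0.3657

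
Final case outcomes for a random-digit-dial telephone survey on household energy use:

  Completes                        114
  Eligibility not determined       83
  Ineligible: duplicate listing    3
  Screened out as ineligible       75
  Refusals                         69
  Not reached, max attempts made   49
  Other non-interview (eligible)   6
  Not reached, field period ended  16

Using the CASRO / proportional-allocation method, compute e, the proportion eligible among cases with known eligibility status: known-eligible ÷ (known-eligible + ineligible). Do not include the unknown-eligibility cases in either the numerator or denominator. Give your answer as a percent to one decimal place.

No answer / not reached = 16 + 49 = 65
Out of scope = 75 + 3 = 78
Determined eligible → 114 + 69 + 65 + 6 = 254
e = 254 / (254 + 78) = 254 / 332 = 0.7651

76.5%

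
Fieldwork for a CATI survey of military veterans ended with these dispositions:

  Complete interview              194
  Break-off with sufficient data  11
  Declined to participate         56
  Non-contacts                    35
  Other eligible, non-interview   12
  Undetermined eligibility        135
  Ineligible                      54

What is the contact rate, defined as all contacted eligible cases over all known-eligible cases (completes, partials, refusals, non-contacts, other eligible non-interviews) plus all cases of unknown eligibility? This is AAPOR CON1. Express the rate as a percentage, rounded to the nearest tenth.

61.6%

Top → 194 + 11 + 56 + 12 = 273
Denominator → 194 + 11 + 56 + 35 + 12 + 135 = 443
CON1 = 273 / 443 = 0.6163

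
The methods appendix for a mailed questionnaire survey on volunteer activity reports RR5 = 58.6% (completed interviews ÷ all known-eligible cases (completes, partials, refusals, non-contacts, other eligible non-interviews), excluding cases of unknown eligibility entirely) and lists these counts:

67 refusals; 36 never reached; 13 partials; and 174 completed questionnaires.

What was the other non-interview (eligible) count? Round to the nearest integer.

RR5 = 174 / D = 0.586
D = 174 / 0.586 = 296.9
Remaining denominator categories sum to 290
other non-interview (eligible) = 296.9 − 290 ≈ 7

7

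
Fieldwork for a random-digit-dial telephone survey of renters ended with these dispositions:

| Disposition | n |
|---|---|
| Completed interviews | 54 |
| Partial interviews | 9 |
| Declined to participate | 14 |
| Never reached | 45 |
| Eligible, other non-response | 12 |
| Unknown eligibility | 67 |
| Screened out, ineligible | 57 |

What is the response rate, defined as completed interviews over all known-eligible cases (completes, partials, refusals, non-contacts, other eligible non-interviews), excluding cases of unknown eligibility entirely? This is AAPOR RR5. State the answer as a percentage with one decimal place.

40.3%

Numerator: 54
Denom: 54 + 9 + 14 + 45 + 12 = 134
RR5 = 54 / 134 = 0.4030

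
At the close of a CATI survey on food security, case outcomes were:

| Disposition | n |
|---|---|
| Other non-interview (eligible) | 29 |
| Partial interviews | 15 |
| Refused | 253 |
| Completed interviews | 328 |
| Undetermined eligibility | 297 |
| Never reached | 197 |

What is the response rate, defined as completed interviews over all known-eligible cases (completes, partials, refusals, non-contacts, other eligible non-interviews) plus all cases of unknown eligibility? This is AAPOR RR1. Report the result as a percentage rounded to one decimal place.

29.3%

Top: 328
Base: 328 + 15 + 253 + 197 + 29 + 297 = 1119
RR1 = 328 / 1119 = 0.2931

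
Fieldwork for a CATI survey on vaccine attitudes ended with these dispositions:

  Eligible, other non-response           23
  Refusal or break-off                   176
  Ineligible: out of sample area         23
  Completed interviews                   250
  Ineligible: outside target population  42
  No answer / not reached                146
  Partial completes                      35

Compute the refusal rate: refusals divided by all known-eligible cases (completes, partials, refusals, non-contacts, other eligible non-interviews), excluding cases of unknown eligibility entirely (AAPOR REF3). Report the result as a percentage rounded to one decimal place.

Not eligible = 42 + 23 = 65
Num → 176
Base → 250 + 35 + 176 + 146 + 23 = 630
REF3 = 176 / 630 = 0.2794

27.9%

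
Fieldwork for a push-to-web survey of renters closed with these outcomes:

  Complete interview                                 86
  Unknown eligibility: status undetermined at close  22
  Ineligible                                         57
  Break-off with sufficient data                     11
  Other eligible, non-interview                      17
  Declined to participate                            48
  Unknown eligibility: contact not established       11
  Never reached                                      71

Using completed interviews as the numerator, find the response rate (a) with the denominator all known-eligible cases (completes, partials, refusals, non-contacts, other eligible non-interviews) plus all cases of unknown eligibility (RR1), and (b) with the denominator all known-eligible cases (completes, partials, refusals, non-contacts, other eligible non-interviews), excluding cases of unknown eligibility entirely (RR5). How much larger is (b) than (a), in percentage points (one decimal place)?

Unknown if eligible = 11 + 22 = 33
Num: 86
Denom: 86 + 11 + 48 + 71 + 17 + 33 = 266
RR1 = 86 / 266 = 0.3233
Denom: 86 + 11 + 48 + 71 + 17 = 233
RR5 = 86 / 233 = 0.3691
Difference = 36.91 − 32.33 = 4.58 percentage points

4.6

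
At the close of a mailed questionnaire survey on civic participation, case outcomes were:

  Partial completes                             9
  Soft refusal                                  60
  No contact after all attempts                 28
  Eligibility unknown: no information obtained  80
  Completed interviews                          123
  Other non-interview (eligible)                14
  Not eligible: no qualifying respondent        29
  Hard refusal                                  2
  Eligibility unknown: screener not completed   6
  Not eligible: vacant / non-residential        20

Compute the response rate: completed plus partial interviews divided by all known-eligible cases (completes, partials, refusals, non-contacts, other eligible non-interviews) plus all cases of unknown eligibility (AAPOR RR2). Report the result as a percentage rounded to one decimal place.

Refusals = 2 + 60 = 62
Undetermined eligibility = 6 + 80 = 86
Screened out, ineligible = 29 + 20 = 49
Numerator = 123 + 9 = 132
Denominator = 123 + 9 + 62 + 28 + 14 + 86 = 322
RR2 = 132 / 322 = 0.4099

41.0%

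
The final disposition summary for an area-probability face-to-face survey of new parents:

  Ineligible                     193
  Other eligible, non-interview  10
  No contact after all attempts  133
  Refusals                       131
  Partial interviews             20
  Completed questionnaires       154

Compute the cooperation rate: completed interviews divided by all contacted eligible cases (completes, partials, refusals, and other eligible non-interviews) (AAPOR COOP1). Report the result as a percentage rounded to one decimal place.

48.9%

Top: 154
Denominator: 154 + 20 + 131 + 10 = 315
COOP1 = 154 / 315 = 0.4889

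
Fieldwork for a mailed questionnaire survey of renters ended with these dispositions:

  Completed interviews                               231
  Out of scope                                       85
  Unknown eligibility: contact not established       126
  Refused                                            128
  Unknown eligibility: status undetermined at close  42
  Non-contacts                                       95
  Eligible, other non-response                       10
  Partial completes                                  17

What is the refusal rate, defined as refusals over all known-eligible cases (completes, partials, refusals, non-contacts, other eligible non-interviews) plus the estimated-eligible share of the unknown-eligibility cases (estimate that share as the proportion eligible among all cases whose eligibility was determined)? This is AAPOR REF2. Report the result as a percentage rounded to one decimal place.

Unknown eligibility = 126 + 42 = 168
Top: 128
Known eligible: 231 + 17 + 128 + 95 + 10 = 481
e = 481 / (481 + 85) = 481 / 566 = 0.8498
e × U: 0.8498 × 168 = 142.77
Denom: 481 + 142.77 = 623.77
REF2 = 128 / 623.77 = 0.2052

20.5%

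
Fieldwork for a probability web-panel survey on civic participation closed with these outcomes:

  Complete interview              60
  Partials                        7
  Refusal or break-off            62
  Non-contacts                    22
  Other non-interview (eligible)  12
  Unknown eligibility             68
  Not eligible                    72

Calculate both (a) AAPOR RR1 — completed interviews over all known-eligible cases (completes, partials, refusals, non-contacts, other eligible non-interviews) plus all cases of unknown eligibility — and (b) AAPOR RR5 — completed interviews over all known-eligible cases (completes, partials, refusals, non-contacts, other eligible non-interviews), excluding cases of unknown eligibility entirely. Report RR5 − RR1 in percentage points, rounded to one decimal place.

10.8

Top = 60
Denominator = 60 + 7 + 62 + 22 + 12 + 68 = 231
RR1 = 60 / 231 = 0.2597
Denominator = 60 + 7 + 62 + 22 + 12 = 163
RR5 = 60 / 163 = 0.3681
Difference = 36.81 − 25.97 = 10.84 percentage points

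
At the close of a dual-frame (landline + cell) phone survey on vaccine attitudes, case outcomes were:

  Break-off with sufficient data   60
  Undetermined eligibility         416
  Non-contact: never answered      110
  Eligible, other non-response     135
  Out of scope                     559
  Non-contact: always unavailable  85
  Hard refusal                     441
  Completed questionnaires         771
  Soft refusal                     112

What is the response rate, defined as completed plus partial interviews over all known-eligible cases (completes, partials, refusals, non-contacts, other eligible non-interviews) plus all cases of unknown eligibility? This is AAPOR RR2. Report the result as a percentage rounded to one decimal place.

Refusals = 441 + 112 = 553
Never reached = 110 + 85 = 195
Numerator = 771 + 60 = 831
Denom = 771 + 60 + 553 + 195 + 135 + 416 = 2130
RR2 = 831 / 2130 = 0.3901

39.0%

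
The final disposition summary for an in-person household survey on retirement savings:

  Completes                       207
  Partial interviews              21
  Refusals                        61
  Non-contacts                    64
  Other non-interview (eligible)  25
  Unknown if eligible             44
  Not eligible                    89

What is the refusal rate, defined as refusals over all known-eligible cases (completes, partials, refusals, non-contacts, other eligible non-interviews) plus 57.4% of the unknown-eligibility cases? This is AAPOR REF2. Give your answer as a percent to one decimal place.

15.1%

Num → 61
Determined eligible → 207 + 21 + 61 + 64 + 25 = 378
Estimated eligible among unknowns → 0.5740 × 44 = 25.26
Denom → 378 + 25.26 = 403.26
REF2 = 61 / 403.26 = 0.1513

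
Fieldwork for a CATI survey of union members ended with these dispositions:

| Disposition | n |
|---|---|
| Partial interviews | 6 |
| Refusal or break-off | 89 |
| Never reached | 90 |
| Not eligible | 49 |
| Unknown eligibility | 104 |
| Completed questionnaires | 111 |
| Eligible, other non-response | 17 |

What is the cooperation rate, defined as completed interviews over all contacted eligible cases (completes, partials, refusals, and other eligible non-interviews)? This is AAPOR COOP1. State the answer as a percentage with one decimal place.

49.8%

Num → 111
Denom → 111 + 6 + 89 + 17 = 223
COOP1 = 111 / 223 = 0.4978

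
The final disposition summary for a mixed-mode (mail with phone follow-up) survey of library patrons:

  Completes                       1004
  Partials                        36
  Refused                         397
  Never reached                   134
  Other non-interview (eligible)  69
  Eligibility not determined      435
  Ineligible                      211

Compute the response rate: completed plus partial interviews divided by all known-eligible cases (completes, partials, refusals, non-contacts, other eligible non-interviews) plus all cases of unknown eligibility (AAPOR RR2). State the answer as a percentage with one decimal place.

Top: 1004 + 36 = 1040
Base: 1004 + 36 + 397 + 134 + 69 + 435 = 2075
RR2 = 1040 / 2075 = 0.5012

50.1%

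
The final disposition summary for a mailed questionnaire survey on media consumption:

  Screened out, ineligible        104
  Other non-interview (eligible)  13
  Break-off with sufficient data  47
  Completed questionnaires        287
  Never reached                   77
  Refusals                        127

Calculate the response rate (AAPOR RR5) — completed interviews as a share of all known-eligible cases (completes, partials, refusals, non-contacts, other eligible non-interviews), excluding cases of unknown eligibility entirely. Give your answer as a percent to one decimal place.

52.1%

Num: 287
Denominator: 287 + 47 + 127 + 77 + 13 = 551
RR5 = 287 / 551 = 0.5209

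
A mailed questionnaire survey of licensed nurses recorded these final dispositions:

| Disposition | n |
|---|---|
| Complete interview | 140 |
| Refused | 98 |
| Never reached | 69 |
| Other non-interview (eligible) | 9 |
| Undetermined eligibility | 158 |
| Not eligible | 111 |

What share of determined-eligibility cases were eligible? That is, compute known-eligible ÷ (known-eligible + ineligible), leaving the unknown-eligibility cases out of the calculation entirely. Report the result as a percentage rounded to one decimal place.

74.0%

Determined eligible: 140 + 98 + 69 + 9 = 316
e = 316 / (316 + 111) = 316 / 427 = 0.7400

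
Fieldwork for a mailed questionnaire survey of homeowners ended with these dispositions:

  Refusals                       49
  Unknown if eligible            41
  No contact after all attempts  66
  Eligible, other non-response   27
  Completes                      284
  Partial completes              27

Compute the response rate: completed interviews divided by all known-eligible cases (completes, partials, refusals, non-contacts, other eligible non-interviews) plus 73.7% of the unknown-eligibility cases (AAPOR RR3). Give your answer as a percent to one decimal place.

Top: 284
Eligible (known): 284 + 27 + 49 + 66 + 27 = 453
Estimated eligible among unknowns: 0.7370 × 41 = 30.22
Base: 453 + 30.22 = 483.22
RR3 = 284 / 483.22 = 0.5877

58.8%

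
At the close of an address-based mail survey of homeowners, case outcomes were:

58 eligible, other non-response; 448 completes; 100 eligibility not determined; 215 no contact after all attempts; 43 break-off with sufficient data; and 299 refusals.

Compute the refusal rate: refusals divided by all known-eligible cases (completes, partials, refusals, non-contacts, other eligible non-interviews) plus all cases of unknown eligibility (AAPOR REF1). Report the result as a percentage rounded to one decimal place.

Numerator = 299
Base = 448 + 43 + 299 + 215 + 58 + 100 = 1163
REF1 = 299 / 1163 = 0.2571

25.7%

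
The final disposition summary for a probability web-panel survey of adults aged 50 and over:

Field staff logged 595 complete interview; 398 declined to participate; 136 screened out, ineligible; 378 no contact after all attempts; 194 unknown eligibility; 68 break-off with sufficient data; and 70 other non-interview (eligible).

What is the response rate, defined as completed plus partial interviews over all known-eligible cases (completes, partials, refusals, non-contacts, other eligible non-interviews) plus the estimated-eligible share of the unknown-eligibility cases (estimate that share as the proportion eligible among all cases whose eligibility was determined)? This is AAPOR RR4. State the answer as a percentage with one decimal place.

39.3%

Num: 595 + 68 = 663
Known eligible: 595 + 68 + 398 + 378 + 70 = 1509
e = 1509 / (1509 + 136) = 1509 / 1645 = 0.9173
e × U: 0.9173 × 194 = 177.96
Denom: 1509 + 177.96 = 1686.96
RR4 = 663 / 1686.96 = 0.3930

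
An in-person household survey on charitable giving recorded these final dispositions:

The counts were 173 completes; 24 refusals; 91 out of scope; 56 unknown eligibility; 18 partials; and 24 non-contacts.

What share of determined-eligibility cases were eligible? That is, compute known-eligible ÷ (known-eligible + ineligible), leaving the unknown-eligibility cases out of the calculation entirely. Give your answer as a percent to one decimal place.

Eligible (known): 173 + 18 + 24 + 24 = 239
e = 239 / (239 + 91) = 239 / 330 = 0.7242

72.4%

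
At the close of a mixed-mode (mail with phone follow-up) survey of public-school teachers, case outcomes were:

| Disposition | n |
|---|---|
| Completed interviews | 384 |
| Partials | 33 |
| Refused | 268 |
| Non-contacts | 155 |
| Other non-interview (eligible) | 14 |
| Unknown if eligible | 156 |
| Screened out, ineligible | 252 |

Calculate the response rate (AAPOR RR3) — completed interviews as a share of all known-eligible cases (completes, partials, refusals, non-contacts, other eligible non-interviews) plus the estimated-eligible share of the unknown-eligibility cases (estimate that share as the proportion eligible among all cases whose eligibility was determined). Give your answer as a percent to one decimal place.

Top → 384
Eligible (known) → 384 + 33 + 268 + 155 + 14 = 854
e = 854 / (854 + 252) = 854 / 1106 = 0.7722
Estimated eligible among unknowns → 0.7722 × 156 = 120.46
Base → 854 + 120.46 = 974.46
RR3 = 384 / 974.46 = 0.3941

39.4%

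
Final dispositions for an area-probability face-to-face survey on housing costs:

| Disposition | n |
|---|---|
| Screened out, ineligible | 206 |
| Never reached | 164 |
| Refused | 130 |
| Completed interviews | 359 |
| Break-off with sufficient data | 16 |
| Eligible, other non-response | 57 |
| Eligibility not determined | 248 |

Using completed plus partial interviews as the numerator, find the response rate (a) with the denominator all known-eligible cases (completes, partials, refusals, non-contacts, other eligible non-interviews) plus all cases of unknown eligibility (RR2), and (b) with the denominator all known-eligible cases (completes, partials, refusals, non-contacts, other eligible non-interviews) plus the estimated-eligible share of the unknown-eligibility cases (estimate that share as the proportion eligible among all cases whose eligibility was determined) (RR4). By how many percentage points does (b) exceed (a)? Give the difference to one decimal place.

Top = 359 + 16 = 375
Denominator = 359 + 16 + 130 + 164 + 57 + 248 = 974
RR2 = 375 / 974 = 0.3850
Eligible (known) = 359 + 16 + 130 + 164 + 57 = 726
e = 726 / (726 + 206) = 726 / 932 = 0.7790
Estimated eligible among unknowns = 0.7790 × 248 = 193.19
Denominator = 726 + 193.19 = 919.19
RR4 = 375 / 919.19 = 0.4080
Difference = 40.80 − 38.50 = 2.30 percentage points

2.3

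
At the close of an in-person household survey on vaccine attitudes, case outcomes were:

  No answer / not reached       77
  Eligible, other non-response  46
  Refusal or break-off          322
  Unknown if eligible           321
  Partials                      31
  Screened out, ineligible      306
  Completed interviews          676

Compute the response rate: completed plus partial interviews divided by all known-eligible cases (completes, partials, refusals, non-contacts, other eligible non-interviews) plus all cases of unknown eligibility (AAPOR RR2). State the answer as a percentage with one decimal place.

Numerator: 676 + 31 = 707
Base: 676 + 31 + 322 + 77 + 46 + 321 = 1473
RR2 = 707 / 1473 = 0.4800

48.0%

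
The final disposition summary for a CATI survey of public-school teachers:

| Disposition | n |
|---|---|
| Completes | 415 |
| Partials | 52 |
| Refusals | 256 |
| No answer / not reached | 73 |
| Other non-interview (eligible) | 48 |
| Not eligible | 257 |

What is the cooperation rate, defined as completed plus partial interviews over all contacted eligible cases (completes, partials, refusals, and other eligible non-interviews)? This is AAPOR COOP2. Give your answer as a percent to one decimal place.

60.6%

Numerator: 415 + 52 = 467
Denom: 415 + 52 + 256 + 48 = 771
COOP2 = 467 / 771 = 0.6057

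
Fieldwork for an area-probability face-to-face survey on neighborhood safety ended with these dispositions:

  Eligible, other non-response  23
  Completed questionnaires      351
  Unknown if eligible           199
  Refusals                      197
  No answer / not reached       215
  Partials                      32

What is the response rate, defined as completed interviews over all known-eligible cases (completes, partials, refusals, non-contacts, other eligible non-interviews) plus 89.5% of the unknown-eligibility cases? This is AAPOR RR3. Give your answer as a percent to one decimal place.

Numerator: 351
Eligible (known): 351 + 32 + 197 + 215 + 23 = 818
Eligible share of unknowns: 0.8950 × 199 = 178.10
Denom: 818 + 178.10 = 996.10
RR3 = 351 / 996.10 = 0.3524

35.2%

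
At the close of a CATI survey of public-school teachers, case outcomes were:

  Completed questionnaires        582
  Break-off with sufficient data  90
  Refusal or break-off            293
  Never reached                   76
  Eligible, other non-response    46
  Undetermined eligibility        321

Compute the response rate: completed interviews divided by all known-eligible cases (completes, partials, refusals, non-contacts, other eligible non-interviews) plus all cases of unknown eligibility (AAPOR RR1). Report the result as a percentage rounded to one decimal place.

Num: 582
Base: 582 + 90 + 293 + 76 + 46 + 321 = 1408
RR1 = 582 / 1408 = 0.4134

41.3%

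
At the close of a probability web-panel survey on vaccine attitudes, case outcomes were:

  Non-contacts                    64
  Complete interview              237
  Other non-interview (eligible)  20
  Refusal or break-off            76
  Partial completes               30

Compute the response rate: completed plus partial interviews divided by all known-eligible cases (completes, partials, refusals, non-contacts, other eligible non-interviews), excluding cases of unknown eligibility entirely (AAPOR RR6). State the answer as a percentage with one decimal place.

62.5%

Top → 237 + 30 = 267
Denominator → 237 + 30 + 76 + 64 + 20 = 427
RR6 = 267 / 427 = 0.6253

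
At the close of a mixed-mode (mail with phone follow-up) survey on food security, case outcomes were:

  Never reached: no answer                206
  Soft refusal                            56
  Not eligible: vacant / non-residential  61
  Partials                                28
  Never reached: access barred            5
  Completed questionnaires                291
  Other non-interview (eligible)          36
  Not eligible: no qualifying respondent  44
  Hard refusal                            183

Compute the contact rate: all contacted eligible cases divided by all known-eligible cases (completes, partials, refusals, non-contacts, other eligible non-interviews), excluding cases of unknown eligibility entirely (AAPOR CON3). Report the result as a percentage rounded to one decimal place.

Refusal or break-off = 183 + 56 = 239
Non-contacts = 206 + 5 = 211
Screened out, ineligible = 44 + 61 = 105
Num = 291 + 28 + 239 + 36 = 594
Denom = 291 + 28 + 239 + 211 + 36 = 805
CON3 = 594 / 805 = 0.7379

73.8%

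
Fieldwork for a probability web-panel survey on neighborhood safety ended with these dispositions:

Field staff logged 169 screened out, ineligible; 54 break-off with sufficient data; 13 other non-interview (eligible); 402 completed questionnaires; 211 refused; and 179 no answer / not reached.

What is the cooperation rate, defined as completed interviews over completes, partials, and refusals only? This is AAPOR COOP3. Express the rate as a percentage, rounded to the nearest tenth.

Num = 402
Denom = 402 + 54 + 211 = 667
COOP3 = 402 / 667 = 0.6027

60.3%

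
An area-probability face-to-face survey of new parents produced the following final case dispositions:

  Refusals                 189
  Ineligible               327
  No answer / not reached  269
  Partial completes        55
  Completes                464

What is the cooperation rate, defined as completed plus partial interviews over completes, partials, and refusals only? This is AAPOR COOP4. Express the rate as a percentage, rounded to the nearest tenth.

Top → 464 + 55 = 519
Denominator → 464 + 55 + 189 = 708
COOP4 = 519 / 708 = 0.7331

73.3%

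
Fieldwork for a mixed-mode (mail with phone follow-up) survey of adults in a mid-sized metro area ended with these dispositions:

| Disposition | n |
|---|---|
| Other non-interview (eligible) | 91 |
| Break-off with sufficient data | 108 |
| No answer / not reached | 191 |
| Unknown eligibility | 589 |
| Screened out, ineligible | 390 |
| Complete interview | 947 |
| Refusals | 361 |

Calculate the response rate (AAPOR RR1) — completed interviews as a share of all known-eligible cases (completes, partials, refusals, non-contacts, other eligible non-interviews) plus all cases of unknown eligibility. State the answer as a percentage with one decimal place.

41.4%

Num → 947
Denom → 947 + 108 + 361 + 191 + 91 + 589 = 2287
RR1 = 947 / 2287 = 0.4141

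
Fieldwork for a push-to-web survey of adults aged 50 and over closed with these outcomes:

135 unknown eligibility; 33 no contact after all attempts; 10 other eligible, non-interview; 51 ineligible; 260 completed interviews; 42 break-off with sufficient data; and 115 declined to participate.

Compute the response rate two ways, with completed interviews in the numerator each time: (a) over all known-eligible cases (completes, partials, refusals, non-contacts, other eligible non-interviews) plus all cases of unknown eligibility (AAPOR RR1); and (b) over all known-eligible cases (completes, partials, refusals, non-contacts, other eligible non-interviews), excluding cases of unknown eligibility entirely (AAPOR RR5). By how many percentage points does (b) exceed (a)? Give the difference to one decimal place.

Num: 260
Base: 260 + 42 + 115 + 33 + 10 + 135 = 595
RR1 = 260 / 595 = 0.4370
Base: 260 + 42 + 115 + 33 + 10 = 460
RR5 = 260 / 460 = 0.5652
Difference = 56.52 − 43.70 = 12.82 percentage points

12.8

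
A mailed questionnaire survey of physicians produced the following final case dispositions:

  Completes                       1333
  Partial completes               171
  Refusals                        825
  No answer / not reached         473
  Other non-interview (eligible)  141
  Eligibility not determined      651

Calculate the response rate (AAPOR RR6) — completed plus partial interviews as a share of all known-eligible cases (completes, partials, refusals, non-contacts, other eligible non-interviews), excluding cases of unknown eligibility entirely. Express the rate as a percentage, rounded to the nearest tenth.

Num → 1333 + 171 = 1504
Denom → 1333 + 171 + 825 + 473 + 141 = 2943
RR6 = 1504 / 2943 = 0.5110

51.1%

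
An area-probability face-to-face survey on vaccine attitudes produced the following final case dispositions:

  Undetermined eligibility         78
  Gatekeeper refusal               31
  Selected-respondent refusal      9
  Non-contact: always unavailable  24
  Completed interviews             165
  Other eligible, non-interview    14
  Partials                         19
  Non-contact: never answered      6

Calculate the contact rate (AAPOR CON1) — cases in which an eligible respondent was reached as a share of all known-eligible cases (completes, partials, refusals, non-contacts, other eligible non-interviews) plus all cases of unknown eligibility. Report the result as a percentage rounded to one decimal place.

68.8%

Refusals = 31 + 9 = 40
Never reached = 6 + 24 = 30
Top: 165 + 19 + 40 + 14 = 238
Denom: 165 + 19 + 40 + 30 + 14 + 78 = 346
CON1 = 238 / 346 = 0.6879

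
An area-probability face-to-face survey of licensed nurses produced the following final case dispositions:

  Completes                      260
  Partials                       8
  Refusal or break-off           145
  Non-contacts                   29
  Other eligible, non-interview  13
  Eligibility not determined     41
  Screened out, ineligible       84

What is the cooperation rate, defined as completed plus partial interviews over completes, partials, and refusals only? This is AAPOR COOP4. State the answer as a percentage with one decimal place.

Numerator → 260 + 8 = 268
Denominator → 260 + 8 + 145 = 413
COOP4 = 268 / 413 = 0.6489

64.9%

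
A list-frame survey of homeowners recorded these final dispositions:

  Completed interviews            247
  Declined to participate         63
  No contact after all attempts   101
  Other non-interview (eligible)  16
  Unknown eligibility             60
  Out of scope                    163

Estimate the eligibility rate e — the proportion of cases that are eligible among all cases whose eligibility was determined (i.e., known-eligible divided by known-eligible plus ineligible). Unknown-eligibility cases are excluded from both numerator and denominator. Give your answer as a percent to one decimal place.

Eligible (known): 247 + 63 + 101 + 16 = 427
e = 427 / (427 + 163) = 427 / 590 = 0.7237

72.4%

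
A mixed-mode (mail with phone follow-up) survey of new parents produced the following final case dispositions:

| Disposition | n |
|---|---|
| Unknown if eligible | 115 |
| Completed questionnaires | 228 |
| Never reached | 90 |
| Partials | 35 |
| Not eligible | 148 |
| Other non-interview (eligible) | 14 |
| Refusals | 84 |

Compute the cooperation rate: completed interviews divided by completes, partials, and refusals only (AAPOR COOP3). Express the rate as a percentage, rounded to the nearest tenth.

65.7%

Num → 228
Denom → 228 + 35 + 84 = 347
COOP3 = 228 / 347 = 0.6571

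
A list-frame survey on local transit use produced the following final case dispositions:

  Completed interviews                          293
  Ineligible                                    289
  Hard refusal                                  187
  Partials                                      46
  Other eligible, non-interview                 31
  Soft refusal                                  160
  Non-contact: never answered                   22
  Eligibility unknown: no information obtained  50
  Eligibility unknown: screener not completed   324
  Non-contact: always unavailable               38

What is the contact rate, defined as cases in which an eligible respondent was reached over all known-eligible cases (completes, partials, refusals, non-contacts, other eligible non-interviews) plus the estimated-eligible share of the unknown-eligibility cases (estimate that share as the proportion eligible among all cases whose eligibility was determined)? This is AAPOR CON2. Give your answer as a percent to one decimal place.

68.3%

Refusals = 187 + 160 = 347
Never reached = 22 + 38 = 60
Unknown eligibility = 324 + 50 = 374
Numerator: 293 + 46 + 347 + 31 = 717
Determined eligible: 293 + 46 + 347 + 60 + 31 = 777
e = 777 / (777 + 289) = 777 / 1066 = 0.7289
Estimated eligible among unknowns: 0.7289 × 374 = 272.61
Denominator: 777 + 272.61 = 1049.61
CON2 = 717 / 1049.61 = 0.6831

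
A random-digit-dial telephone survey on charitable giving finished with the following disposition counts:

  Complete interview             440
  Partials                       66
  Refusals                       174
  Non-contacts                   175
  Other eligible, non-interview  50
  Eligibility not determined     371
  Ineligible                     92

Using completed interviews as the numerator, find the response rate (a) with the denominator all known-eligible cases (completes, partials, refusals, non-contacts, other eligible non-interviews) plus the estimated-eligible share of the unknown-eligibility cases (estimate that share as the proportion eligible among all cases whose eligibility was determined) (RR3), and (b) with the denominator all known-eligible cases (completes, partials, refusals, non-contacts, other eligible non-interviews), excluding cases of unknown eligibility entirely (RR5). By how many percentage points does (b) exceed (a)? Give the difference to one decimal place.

Num → 440
Determined eligible → 440 + 66 + 174 + 175 + 50 = 905
e = 905 / (905 + 92) = 905 / 997 = 0.9077
Eligible share of unknowns → 0.9077 × 371 = 336.76
Denominator → 905 + 336.76 = 1241.76
RR3 = 440 / 1241.76 = 0.3543
Denominator → 440 + 66 + 174 + 175 + 50 = 905
RR5 = 440 / 905 = 0.4862
Difference = 48.62 − 35.43 = 13.19 percentage points

13.2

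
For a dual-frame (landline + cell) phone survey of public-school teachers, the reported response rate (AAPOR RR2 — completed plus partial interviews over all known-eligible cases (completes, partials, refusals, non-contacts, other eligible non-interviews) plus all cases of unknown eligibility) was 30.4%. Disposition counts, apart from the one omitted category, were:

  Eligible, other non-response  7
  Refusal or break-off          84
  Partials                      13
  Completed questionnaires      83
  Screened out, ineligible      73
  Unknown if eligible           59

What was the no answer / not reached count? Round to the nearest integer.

70

Numerator: 83 + 13 = 96
RR2 = 96 / D = 0.304
D = 96 / 0.304 = 315.8
Other denominator terms total 246
no answer / not reached = 315.8 − 246 ≈ 70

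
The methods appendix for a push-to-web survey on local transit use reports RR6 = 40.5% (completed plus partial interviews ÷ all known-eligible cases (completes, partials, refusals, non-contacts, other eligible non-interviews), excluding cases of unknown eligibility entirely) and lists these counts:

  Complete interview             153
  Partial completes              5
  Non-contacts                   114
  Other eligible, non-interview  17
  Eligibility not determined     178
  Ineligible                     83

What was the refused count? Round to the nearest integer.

101

Num: 153 + 5 = 158
RR6 = 158 / D = 0.405
D = 158 / 0.405 = 390.1
Rest of base = 289
refused = 390.1 − 289 ≈ 101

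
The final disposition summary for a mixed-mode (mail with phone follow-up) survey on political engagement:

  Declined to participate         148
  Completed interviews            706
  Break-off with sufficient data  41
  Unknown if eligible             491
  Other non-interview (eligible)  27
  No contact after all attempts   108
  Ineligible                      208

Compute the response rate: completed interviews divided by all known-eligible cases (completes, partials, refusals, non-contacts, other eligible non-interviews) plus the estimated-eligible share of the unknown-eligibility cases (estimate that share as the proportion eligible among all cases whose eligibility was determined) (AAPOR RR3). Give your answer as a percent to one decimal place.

49.1%

Num → 706
Determined eligible → 706 + 41 + 148 + 108 + 27 = 1030
e = 1030 / (1030 + 208) = 1030 / 1238 = 0.8320
Eligible share of unknowns → 0.8320 × 491 = 408.51
Denominator → 1030 + 408.51 = 1438.51
RR3 = 706 / 1438.51 = 0.4908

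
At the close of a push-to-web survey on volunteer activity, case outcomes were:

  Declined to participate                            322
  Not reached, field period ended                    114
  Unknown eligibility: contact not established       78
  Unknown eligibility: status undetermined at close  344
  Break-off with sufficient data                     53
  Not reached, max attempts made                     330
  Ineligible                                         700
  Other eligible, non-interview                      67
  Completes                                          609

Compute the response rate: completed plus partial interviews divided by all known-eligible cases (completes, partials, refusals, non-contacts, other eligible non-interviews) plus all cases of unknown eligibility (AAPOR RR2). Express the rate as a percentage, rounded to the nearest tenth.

Non-contacts = 114 + 330 = 444
Unknown eligibility = 78 + 344 = 422
Num → 609 + 53 = 662
Base → 609 + 53 + 322 + 444 + 67 + 422 = 1917
RR2 = 662 / 1917 = 0.3453

34.5%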